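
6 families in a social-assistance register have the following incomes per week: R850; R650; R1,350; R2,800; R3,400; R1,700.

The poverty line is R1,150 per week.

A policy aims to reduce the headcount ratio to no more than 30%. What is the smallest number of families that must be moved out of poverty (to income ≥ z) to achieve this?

1

Currently q = 2 of N = 6 are below the line (H = 0.333).
A headcount ratio of at most 30% allows at most ⌊0.30 × 6⌋ = 1 poor families.
So at least 2 − 1 = 1 must be lifted.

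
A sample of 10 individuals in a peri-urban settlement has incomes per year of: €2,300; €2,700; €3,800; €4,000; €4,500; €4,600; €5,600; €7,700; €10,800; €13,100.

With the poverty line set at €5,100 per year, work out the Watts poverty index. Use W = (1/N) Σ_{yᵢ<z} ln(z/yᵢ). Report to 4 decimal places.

Incomes under z: €2,300, €2,700, €3,800, €4,000, €4,500, €4,600 (q = 6 of N = 10).
Log gaps: ln(5100/2300) = 0.7963; ln(5100/2700) = 0.6360; ln(5100/3800) = 0.2942; ln(5100/4000) = 0.2429; ln(5100/4500) = 0.1252; ln(5100/4600) = 0.1032.
W = 2.197853 / 10 = 0.2198.

0.2198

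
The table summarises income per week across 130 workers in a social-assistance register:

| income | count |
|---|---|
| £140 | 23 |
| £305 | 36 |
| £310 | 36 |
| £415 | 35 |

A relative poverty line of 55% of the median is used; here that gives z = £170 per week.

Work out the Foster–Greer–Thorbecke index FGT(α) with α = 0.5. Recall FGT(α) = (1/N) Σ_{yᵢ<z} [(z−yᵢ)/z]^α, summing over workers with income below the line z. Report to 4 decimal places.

Below z: 23×£140 (q = 23 of N = 130).
Normalized shortfalls: (170−140)/170 = 0.1765 (×23).
Raised to α = 0.5: 0.42008 (×23).
Sum = 9.661933; FGT(0.5) = 9.661933 / 130 = 0.0743.

0.0743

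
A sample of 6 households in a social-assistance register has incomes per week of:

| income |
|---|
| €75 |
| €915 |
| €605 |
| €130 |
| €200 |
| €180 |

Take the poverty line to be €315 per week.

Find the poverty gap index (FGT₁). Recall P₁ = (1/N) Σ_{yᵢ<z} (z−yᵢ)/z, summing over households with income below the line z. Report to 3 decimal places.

0.357

Below z: €75, €130, €180, €200 (q = 4 of N = 6).
Shortfall ratios: (315−75)/315 = 0.7619; (315−130)/315 = 0.5873; (315−180)/315 = 0.4286; (315−200)/315 = 0.3651.
Σ = 2.142857. Dividing by the full population N = 6 gives P₁ = 0.357.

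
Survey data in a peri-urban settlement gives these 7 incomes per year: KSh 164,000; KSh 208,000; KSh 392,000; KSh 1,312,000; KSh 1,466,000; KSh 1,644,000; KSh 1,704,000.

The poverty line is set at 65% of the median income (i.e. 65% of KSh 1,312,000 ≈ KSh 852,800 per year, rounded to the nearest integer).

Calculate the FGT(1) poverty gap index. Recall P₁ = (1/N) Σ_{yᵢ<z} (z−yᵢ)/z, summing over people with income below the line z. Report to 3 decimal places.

Incomes under z: KSh 164,000, KSh 208,000, KSh 392,000 (q = 3 of N = 7).
Gap ratios (z−y)/z: (852800−164000)/852800 = 0.8077; (852800−208000)/852800 = 0.7561; (852800−392000)/852800 = 0.5403.
Σ = 2.104128. Dividing by the full population N = 7 gives P₁ = 0.301.

0.301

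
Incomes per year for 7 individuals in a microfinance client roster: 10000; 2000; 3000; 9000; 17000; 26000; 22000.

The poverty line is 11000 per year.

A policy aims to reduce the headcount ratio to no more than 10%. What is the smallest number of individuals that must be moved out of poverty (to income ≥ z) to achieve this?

4

Currently q = 4 of N = 7 are below the line (H = 0.571).
A headcount ratio of at most 10% allows at most ⌊0.10 × 7⌋ = 0 poor individuals.
So at least 4 − 0 = 4 must be lifted.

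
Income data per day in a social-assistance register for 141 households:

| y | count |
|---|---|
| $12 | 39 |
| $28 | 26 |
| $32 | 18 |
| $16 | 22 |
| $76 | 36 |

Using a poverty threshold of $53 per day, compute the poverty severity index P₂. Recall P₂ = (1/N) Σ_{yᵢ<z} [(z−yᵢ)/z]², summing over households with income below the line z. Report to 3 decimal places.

0.303

Incomes under z: 39×$12, 22×$16, 26×$28, 18×$32 (q = 105 of N = 141).
Gap ratios (z−y)/z: (53−12)/53 = 0.7736 (×39); (53−16)/53 = 0.6981 (×22); (53−28)/53 = 0.4717 (×26); (53−32)/53 = 0.3962 (×18).
Squared: 0.5984 (×39); 0.4874 (×22); 0.2225 (×26); 0.1570 (×18).
Sum = 42.671769; P₂ = 42.671769 / 141 = 0.303.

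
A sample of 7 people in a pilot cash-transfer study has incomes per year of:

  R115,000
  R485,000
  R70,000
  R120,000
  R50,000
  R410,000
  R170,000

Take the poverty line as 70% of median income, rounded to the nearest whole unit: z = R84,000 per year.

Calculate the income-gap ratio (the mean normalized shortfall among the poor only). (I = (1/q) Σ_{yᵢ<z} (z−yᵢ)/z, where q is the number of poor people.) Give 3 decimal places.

0.286

Below z: R50,000, R70,000 (q = 2 of N = 7).
Relative gaps: 0.4048, 0.1667; sum = 0.571429.
I averages over the q = 2 poor units only: 0.571429 / 2 = 0.286.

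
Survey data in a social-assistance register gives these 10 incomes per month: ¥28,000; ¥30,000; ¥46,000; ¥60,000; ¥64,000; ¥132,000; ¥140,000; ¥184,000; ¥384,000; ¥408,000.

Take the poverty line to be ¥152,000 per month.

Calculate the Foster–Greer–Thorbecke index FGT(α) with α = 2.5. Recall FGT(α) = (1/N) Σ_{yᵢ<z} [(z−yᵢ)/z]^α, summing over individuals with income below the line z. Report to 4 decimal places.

Below the line: ¥28,000, ¥30,000, ¥46,000, ¥60,000, ¥64,000, ¥132,000, ¥140,000 (q = 7 of N = 10).
Relative gaps: (152000−28000)/152000 = 0.8158; (152000−30000)/152000 = 0.8026; (152000−46000)/152000 = 0.6974; (152000−60000)/152000 = 0.6053; (152000−64000)/152000 = 0.5789; (152000−132000)/152000 = 0.1316; (152000−140000)/152000 = 0.0789.
Raised to α = 2.5: 0.60110; 0.57715; 0.40612; 0.28501; 0.25503; 0.00628; 0.00175.
Sum = 2.132447; FGT(2.5) = 2.132447 / 10 = 0.2132.

0.2132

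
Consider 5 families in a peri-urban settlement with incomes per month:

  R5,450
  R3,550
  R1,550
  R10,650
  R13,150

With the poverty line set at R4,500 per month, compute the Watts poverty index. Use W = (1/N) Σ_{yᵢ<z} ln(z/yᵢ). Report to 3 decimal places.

0.261

Below the line: R1,550, R3,550 (q = 2 of N = 5).
Log shortfalls: ln(4500/1550) = 1.0658; ln(4500/3550) = 0.2371.
W = 1.302952 / 5 = 0.261.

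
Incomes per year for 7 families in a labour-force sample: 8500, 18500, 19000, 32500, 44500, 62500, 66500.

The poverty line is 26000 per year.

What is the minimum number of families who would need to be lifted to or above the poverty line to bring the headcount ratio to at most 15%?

2

Currently q = 3 of N = 7 are below the line (H = 0.429).
A headcount ratio of at most 15% allows at most ⌊0.15 × 7⌋ = 1 poor families.
So at least 3 − 1 = 2 must be lifted.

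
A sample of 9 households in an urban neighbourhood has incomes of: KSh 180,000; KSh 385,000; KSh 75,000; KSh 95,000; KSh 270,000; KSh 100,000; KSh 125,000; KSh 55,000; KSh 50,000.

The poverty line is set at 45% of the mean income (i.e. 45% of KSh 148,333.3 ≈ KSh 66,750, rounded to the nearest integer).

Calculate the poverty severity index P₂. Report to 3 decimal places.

0.010

Below the line: KSh 50,000, KSh 55,000 (q = 2 of N = 9).
Shortfall ratios: (66750−50000)/66750 = 0.2509; (66750−55000)/66750 = 0.1760.
Squared: 0.0630; 0.0310.
Sum = 0.093956; P₂ = 0.093956 / 9 = 0.010.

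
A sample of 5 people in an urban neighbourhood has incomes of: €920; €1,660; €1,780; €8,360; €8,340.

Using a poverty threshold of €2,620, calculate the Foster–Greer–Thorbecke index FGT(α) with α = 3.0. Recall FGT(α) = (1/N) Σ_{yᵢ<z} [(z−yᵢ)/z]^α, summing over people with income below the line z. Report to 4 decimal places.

0.0711

Incomes under z: €920, €1,660, €1,780 (q = 3 of N = 5).
Shortfall ratios: (2620−920)/2620 = 0.6489; (2620−1660)/2620 = 0.3664; (2620−1780)/2620 = 0.3206.
Raised to α = 3.0: 0.27318; 0.04919; 0.03296.
Sum = 0.355326; FGT(3.0) = 0.355326 / 5 = 0.0711.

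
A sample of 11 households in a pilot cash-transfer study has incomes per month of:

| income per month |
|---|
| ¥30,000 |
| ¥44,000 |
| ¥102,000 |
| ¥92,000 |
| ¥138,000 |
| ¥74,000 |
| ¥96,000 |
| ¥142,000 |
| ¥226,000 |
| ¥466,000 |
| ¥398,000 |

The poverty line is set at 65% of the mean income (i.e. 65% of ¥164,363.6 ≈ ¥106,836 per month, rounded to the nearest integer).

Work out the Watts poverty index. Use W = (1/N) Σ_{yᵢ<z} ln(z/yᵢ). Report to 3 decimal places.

0.257

Below z: ¥30,000, ¥44,000, ¥74,000, ¥92,000, ¥96,000, ¥102,000 (q = 6 of N = 11).
Log shortfalls: ln(106836/30000) = 1.2701; ln(106836/44000) = 0.8871; ln(106836/74000) = 0.3672; ln(106836/92000) = 0.1495; ln(106836/96000) = 0.1069; ln(106836/102000) = 0.0463.
W = 2.827208 / 11 = 0.257.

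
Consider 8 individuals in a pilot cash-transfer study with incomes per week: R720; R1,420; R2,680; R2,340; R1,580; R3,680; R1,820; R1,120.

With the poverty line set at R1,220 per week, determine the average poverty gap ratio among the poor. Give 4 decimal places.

Incomes under z: R720, R1,120 (q = 2 of N = 8).
Shortfall ratios (z−y)/z: 0.4098, 0.0820; sum = 0.491803.
The income-gap ratio divides by q (the poor only): 0.491803 / 2 = 0.2459.

0.2459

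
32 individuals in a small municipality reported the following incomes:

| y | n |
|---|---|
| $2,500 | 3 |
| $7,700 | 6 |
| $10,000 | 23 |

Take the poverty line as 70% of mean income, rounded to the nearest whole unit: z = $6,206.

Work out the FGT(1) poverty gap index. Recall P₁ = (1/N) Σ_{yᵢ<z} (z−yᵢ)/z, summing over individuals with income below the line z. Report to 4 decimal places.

0.0560

Below z: 3×$2,500 (q = 3 of N = 32).
Shortfall ratios: (6206−2500)/6206 = 0.5972 (×3).
Σ = 1.791492. Dividing by the full population N = 32 gives P₁ = 0.0560.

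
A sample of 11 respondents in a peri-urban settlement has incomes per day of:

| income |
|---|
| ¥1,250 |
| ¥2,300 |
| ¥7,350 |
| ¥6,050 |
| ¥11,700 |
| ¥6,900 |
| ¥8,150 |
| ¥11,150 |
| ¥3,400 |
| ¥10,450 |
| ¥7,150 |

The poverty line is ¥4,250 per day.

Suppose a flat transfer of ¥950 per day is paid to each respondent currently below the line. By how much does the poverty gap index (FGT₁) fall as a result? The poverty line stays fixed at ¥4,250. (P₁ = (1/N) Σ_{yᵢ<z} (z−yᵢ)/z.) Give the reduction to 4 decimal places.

0.0588

Before: below the line — ¥1,250, ¥2,300, ¥3,400; poverty gap index (FGT₁) = 0.124064.
After the ¥950 transfer: below the line — ¥2,200, ¥3,250; poverty gap index (FGT₁) = 0.065241.
Reduction = 0.124064 − 0.065241 = 0.0588.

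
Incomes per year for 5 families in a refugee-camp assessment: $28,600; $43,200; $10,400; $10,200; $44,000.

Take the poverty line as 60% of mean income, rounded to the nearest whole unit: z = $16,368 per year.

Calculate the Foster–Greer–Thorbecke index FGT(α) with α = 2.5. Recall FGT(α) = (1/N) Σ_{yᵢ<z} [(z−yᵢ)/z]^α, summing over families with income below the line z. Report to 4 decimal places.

0.0335

Below z: $10,200, $10,400 (q = 2 of N = 5).
Normalized shortfalls: (16368−10200)/16368 = 0.3768; (16368−10400)/16368 = 0.3646.
Raised to α = 2.5: 0.08717; 0.08028.
Sum = 0.167446; FGT(2.5) = 0.167446 / 5 = 0.0335.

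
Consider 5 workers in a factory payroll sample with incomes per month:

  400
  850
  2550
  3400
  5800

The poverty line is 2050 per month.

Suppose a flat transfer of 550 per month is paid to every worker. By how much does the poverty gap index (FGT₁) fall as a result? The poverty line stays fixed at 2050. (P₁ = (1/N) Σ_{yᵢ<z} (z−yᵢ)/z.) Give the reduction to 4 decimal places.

0.1073

Before: below the line — 400, 850; poverty gap index (FGT₁) = 0.278049.
After the 550 transfer: below the line — 950, 1400; poverty gap index (FGT₁) = 0.170732.
Reduction = 0.278049 − 0.170732 = 0.1073.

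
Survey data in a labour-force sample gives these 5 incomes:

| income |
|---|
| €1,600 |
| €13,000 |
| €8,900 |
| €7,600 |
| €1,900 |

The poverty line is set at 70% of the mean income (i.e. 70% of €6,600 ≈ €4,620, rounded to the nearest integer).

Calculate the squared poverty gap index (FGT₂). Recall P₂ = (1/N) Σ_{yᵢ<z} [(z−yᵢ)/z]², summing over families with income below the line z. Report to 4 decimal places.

Below the line: €1,600, €1,900 (q = 2 of N = 5).
Relative gaps: (4620−1600)/4620 = 0.6537; (4620−1900)/4620 = 0.5887.
Squared: 0.4273; 0.3466.
Sum = 0.773917; P₂ = 0.773917 / 5 = 0.1548.

0.1548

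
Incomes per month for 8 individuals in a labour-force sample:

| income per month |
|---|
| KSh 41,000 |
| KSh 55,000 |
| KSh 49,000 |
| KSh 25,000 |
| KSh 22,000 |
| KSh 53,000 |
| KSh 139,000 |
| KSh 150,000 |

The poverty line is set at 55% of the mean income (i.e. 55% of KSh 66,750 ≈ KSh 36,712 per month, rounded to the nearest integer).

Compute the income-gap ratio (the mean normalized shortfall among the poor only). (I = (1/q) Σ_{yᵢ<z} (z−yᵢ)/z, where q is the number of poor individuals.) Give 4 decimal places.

0.3599

Below the line: KSh 22,000, KSh 25,000 (q = 2 of N = 8).
Shortfall ratios (z−y)/z: 0.4007, 0.3190; sum = 0.719765.
The income-gap ratio divides by q (the poor only): 0.719765 / 2 = 0.3599.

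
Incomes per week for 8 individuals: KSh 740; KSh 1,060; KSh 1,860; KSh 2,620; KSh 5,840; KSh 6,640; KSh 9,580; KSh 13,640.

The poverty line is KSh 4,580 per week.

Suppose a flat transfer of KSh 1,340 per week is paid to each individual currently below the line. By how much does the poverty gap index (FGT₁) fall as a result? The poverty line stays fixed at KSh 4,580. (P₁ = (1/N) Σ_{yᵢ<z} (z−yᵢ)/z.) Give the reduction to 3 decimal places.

0.146

Before: below the line — KSh 740, KSh 1,060, KSh 1,860, KSh 2,620; poverty gap index (FGT₁) = 0.32860.
After the KSh 1,340 transfer: below the line — KSh 2,080, KSh 2,400, KSh 3,200, KSh 3,960; poverty gap index (FGT₁) = 0.18231.
Reduction = 0.32860 − 0.18231 = 0.146.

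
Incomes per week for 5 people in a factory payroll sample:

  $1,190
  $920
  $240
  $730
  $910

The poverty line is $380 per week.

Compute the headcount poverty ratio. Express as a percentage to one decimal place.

1 of the 5 people have income below $380.
H = 1/5 = 20.0%.

20.0%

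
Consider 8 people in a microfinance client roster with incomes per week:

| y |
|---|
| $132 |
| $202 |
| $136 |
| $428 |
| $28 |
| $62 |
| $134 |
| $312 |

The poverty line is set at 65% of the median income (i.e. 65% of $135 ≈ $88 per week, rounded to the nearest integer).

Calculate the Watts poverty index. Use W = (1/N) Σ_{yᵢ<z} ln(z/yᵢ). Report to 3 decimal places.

0.187

Poor units: $28, $62 (q = 2 of N = 8).
ln(z/y) terms: ln(88/28) = 1.1451; ln(88/62) = 0.3502.
W = 1.495335 / 8 = 0.187.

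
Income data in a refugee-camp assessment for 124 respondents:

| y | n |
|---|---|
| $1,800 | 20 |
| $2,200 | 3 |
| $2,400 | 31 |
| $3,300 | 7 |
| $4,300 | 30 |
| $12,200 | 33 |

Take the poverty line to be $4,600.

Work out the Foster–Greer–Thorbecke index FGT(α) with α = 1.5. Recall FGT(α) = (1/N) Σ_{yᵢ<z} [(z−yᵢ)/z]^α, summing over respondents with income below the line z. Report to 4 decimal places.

Below z: 20×$1,800, 3×$2,200, 31×$2,400, 7×$3,300, 30×$4,300 (q = 91 of N = 124).
Shortfall ratios: (4600−1800)/4600 = 0.6087 (×20); (4600−2200)/4600 = 0.5217 (×3); (4600−2400)/4600 = 0.4783 (×31); (4600−3300)/4600 = 0.2826 (×7); (4600−4300)/4600 = 0.0652 (×30).
Raised to α = 1.5: 0.47490 (×20); 0.37686 (×3); 0.33075 (×31); 0.15024 (×7); 0.01666 (×30).
Sum = 22.433041; FGT(1.5) = 22.433041 / 124 = 0.1809.

0.1809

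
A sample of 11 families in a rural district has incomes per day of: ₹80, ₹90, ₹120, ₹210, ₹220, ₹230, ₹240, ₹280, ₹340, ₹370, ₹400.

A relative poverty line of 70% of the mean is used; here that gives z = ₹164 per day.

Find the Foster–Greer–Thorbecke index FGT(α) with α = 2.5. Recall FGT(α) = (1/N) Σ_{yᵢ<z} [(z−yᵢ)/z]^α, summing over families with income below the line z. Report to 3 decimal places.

0.033

Below the line: ₹80, ₹90, ₹120 (q = 3 of N = 11).
Shortfall ratios: (164−80)/164 = 0.5122; (164−90)/164 = 0.4512; (164−120)/164 = 0.2683.
Raised to α = 2.5: 0.18775; 0.13676; 0.03728.
Sum = 0.361801; FGT(2.5) = 0.361801 / 11 = 0.033.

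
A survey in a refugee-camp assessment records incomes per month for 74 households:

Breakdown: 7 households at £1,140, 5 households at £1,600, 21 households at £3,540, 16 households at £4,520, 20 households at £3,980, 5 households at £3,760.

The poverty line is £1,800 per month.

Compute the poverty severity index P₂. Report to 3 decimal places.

Incomes under z: 7×£1,140, 5×£1,600 (q = 12 of N = 74).
Shortfall ratios: (1800−1140)/1800 = 0.3667 (×7); (1800−1600)/1800 = 0.1111 (×5).
Squared: 0.1344 (×7); 0.0123 (×5).
Sum = 1.002840; P₂ = 1.002840 / 74 = 0.014.

0.014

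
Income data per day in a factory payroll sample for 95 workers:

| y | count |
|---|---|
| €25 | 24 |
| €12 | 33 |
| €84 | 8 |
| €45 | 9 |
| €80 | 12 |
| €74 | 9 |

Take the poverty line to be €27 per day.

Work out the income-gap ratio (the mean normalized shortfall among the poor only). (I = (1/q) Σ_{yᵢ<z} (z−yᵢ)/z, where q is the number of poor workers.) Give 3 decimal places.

Below the line: 33×€12, 24×€25 (q = 57 of N = 95).
Shortfall ratios (z−y)/z: 0.5556 (×33), 0.0741 (×24); sum = 20.111111.
The income-gap ratio divides by q (the poor only): 20.111111 / 57 = 0.353.

0.353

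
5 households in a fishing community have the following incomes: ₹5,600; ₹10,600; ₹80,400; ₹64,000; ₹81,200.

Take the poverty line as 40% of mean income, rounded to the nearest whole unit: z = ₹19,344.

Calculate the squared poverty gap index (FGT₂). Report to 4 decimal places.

0.1418

Below z: ₹5,600, ₹10,600 (q = 2 of N = 5).
Shortfall ratios: (19344−5600)/19344 = 0.7105; (19344−10600)/19344 = 0.4520.
Squared: 0.5048; 0.2043.
Sum = 0.709145; P₂ = 0.709145 / 5 = 0.1418.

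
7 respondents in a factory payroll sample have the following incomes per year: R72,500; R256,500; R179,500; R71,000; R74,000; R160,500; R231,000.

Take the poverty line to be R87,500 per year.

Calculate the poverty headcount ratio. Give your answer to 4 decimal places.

3 of the 7 respondents have income below R87,500.
H = 3/7 = 0.4286.

0.4286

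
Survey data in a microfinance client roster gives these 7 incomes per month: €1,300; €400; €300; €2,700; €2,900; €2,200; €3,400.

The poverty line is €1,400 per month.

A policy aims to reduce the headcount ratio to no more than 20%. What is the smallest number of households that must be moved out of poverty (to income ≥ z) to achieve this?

2

3 of the 7 households are poor, so H = 3/7 = 0.429.
A headcount ratio of at most 20% allows at most ⌊0.20 × 7⌋ = 1 poor households.
So at least 3 − 1 = 2 must be lifted.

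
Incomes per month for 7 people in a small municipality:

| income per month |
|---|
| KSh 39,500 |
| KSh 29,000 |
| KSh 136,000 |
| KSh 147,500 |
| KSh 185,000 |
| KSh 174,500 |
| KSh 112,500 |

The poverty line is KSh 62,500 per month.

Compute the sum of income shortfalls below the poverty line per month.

Poor units: KSh 29,000, KSh 39,500 (q = 2 of N = 7).
Individual gaps: 62500−29000 = 33500; 62500−39500 = 23000.
Aggregate gap = KSh 56,500.

KSh 56,500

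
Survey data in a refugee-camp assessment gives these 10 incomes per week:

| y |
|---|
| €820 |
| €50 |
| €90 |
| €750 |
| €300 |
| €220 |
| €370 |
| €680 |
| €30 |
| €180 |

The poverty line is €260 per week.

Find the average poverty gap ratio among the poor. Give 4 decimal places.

Incomes under z: €30, €50, €90, €180, €220 (q = 5 of N = 10).
Relative gaps: 0.8846, 0.8077, 0.6538, 0.3077, 0.1538; sum = 2.807692.
I averages over the q = 5 poor units only: 2.807692 / 5 = 0.5615.

0.5615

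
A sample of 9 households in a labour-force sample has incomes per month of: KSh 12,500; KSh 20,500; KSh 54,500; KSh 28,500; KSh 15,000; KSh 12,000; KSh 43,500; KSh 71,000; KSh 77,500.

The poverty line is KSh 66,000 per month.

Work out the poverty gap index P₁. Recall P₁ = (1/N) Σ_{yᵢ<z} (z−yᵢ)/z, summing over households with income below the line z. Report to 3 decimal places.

Incomes under z: KSh 12,000, KSh 12,500, KSh 15,000, KSh 20,500, KSh 28,500, KSh 43,500, KSh 54,500 (q = 7 of N = 9).
Normalized shortfalls: (66000−12000)/66000 = 0.8182; (66000−12500)/66000 = 0.8106; (66000−15000)/66000 = 0.7727; (66000−20500)/66000 = 0.6894; (66000−28500)/66000 = 0.5682; (66000−43500)/66000 = 0.3409; (66000−54500)/66000 = 0.1742.
Σ = 4.174242. Dividing by the full population N = 9 gives P₁ = 0.464.

0.464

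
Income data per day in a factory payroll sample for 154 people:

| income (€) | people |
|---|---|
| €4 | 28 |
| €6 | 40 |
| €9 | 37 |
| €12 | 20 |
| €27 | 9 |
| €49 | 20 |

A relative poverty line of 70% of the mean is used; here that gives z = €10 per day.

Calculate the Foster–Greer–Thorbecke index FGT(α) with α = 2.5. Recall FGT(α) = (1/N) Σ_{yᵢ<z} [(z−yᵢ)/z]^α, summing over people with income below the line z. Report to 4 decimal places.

Below z: 28×€4, 40×€6, 37×€9 (q = 105 of N = 154).
Gap ratios (z−y)/z: (10−4)/10 = 0.6000 (×28); (10−6)/10 = 0.4000 (×40); (10−9)/10 = 0.1000 (×37).
Raised to α = 2.5: 0.27885 (×28); 0.10119 (×40); 0.00316 (×37).
Sum = 11.972654; FGT(2.5) = 11.972654 / 154 = 0.0777.

0.0777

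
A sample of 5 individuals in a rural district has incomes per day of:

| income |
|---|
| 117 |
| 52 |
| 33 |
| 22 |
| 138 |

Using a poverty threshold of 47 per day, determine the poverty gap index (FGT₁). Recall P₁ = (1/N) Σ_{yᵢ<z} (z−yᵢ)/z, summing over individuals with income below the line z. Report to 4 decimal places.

0.1660

Poor units: 22, 33 (q = 2 of N = 5).
Relative gaps: (47−22)/47 = 0.5319; (47−33)/47 = 0.2979.
Σ = 0.829787. Dividing by the full population N = 5 gives P₁ = 0.1660.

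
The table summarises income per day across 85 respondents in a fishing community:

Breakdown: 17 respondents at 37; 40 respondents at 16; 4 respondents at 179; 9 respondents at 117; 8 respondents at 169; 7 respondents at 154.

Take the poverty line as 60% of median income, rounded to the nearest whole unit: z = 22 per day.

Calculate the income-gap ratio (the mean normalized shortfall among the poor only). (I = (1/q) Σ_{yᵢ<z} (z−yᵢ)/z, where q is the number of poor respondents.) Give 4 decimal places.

Below z: 40×16 (q = 40 of N = 85).
Relative gaps: 0.2727 (×40); sum = 10.909091.
The income-gap ratio divides by q (the poor only): 10.909091 / 40 = 0.2727.

0.2727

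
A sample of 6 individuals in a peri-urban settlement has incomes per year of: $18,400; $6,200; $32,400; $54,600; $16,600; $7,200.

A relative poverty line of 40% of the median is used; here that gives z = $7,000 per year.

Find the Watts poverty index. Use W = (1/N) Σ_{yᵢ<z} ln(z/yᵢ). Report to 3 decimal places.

0.020

Incomes under z: $6,200 (q = 1 of N = 6).
Log shortfalls: ln(7000/6200) = 0.1214.
W = 0.121361 / 6 = 0.020.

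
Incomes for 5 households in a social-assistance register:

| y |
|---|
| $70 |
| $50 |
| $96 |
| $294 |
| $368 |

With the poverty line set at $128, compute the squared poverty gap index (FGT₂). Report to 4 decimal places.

0.1278

Below the line: $50, $70, $96 (q = 3 of N = 5).
Normalized shortfalls: (128−50)/128 = 0.6094; (128−70)/128 = 0.4531; (128−96)/128 = 0.2500.
Squared: 0.3713; 0.2053; 0.0625.
Sum = 0.639160; P₂ = 0.639160 / 5 = 0.1278.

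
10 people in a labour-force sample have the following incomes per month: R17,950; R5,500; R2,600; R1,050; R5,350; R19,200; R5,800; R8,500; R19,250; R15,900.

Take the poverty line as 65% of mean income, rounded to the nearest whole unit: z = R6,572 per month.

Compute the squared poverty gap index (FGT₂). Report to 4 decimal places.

0.1146

Below the line: R1,050, R2,600, R5,350, R5,500, R5,800 (q = 5 of N = 10).
Gap ratios (z−y)/z: (6572−1050)/6572 = 0.8402; (6572−2600)/6572 = 0.6044; (6572−5350)/6572 = 0.1859; (6572−5500)/6572 = 0.1631; (6572−5800)/6572 = 0.1175.
Squared: 0.7060; 0.3653; 0.0346; 0.0266; 0.0138.
Sum = 1.146246; P₂ = 1.146246 / 10 = 0.1146.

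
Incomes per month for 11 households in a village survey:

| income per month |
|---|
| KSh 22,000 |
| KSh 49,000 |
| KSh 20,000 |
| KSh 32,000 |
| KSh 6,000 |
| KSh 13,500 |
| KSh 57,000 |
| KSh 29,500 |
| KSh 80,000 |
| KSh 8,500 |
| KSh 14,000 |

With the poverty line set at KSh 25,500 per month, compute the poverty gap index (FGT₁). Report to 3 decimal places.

0.246

Below the line: KSh 6,000, KSh 8,500, KSh 13,500, KSh 14,000, KSh 20,000, KSh 22,000 (q = 6 of N = 11).
Gap ratios (z−y)/z: (25500−6000)/25500 = 0.7647; (25500−8500)/25500 = 0.6667; (25500−13500)/25500 = 0.4706; (25500−14000)/25500 = 0.4510; (25500−20000)/25500 = 0.2157; (25500−22000)/25500 = 0.1373.
Sum of shortfalls = 2.705882; P₁ averages over all N: 2.705882 / 11 = 0.246.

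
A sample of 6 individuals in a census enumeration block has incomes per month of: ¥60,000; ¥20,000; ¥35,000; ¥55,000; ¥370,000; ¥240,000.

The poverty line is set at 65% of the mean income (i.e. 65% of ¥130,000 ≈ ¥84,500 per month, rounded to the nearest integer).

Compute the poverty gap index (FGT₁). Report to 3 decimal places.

Below the line: ¥20,000, ¥35,000, ¥55,000, ¥60,000 (q = 4 of N = 6).
Relative gaps: (84500−20000)/84500 = 0.7633; (84500−35000)/84500 = 0.5858; (84500−55000)/84500 = 0.3491; (84500−60000)/84500 = 0.2899.
Sum of shortfalls = 1.988166; P₁ averages over all N: 1.988166 / 6 = 0.331.

0.331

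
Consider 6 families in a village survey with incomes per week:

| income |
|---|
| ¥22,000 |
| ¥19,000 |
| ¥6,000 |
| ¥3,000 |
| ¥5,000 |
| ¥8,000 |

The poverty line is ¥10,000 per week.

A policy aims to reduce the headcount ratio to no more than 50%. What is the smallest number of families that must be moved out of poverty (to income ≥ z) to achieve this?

1

4 of the 6 families are poor, so H = 4/6 = 0.667.
A headcount ratio of at most 50% allows at most ⌊0.50 × 6⌋ = 3 poor families.
So at least 4 − 3 = 1 must be lifted.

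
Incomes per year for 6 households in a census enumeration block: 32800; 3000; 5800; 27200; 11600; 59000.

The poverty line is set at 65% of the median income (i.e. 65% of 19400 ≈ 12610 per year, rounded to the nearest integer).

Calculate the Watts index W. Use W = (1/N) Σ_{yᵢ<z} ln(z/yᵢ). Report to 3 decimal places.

0.383

Incomes under z: 3000, 5800, 11600 (q = 3 of N = 6).
ln(z/y) terms: ln(12610/3000) = 1.4359; ln(12610/5800) = 0.7766; ln(12610/11600) = 0.0835.
W = 2.295995 / 6 = 0.383.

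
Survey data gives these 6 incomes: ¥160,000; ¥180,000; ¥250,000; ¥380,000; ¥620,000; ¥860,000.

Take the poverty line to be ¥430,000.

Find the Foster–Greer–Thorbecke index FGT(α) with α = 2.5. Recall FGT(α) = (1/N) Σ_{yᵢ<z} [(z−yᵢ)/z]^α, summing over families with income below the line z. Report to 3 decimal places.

Below z: ¥160,000, ¥180,000, ¥250,000, ¥380,000 (q = 4 of N = 6).
Shortfall ratios: (430000−160000)/430000 = 0.6279; (430000−180000)/430000 = 0.5814; (430000−250000)/430000 = 0.4186; (430000−380000)/430000 = 0.1163.
Raised to α = 2.5: 0.31242; 0.25774; 0.11337; 0.00461.
Sum = 0.688142; FGT(2.5) = 0.688142 / 6 = 0.115.

0.115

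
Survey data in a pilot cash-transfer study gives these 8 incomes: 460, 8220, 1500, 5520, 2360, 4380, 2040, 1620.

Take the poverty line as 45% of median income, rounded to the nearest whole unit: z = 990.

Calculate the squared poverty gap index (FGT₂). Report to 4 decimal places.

Incomes under z: 460 (q = 1 of N = 8).
Relative gaps: (990−460)/990 = 0.5354.
Squared: 0.2866.
Sum = 0.286603; P₂ = 0.286603 / 8 = 0.0358.

0.0358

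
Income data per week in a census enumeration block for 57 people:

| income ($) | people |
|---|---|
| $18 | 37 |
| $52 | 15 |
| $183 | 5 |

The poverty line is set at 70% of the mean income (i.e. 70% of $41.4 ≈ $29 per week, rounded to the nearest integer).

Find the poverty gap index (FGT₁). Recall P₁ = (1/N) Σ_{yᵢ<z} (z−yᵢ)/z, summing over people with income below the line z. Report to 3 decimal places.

0.246

Incomes under z: 37×$18 (q = 37 of N = 57).
Relative gaps: (29−18)/29 = 0.3793 (×37).
Sum of shortfalls = 14.034483; P₁ averages over all N: 14.034483 / 57 = 0.246.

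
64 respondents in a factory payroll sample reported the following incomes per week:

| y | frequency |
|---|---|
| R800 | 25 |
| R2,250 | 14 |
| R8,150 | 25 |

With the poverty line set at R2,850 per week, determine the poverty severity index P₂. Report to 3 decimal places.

Incomes under z: 25×R800, 14×R2,250 (q = 39 of N = 64).
Normalized shortfalls: (2850−800)/2850 = 0.7193 (×25); (2850−2250)/2850 = 0.2105 (×14).
Squared: 0.5174 (×25); 0.0443 (×14).
Sum = 13.555248; P₂ = 13.555248 / 64 = 0.212.

0.212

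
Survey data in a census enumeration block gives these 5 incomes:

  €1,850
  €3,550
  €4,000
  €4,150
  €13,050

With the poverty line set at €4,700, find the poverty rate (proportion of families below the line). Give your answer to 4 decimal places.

4 of the 5 families have income below €4,700.
H = 4/5 = 0.8000.

0.8000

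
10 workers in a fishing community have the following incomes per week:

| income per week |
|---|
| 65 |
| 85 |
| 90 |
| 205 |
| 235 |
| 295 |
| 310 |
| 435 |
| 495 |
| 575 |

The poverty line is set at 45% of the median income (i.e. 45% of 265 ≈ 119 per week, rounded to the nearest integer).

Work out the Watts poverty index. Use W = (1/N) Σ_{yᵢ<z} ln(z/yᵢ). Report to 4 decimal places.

0.1221

Poor units: 65, 85, 90 (q = 3 of N = 10).
Log shortfalls: ln(119/65) = 0.6047; ln(119/85) = 0.3365; ln(119/90) = 0.2793.
W = 1.220522 / 10 = 0.1221.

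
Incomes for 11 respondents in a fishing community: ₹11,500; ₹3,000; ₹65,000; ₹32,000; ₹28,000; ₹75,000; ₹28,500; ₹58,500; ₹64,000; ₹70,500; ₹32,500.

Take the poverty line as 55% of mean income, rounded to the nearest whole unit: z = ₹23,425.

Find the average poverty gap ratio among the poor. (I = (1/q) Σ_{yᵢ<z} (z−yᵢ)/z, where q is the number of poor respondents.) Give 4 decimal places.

Poor units: ₹3,000, ₹11,500 (q = 2 of N = 11).
Shortfall ratios (z−y)/z: 0.8719, 0.5091; sum = 1.381003.
I averages over the q = 2 poor units only: 1.381003 / 2 = 0.6905.

0.6905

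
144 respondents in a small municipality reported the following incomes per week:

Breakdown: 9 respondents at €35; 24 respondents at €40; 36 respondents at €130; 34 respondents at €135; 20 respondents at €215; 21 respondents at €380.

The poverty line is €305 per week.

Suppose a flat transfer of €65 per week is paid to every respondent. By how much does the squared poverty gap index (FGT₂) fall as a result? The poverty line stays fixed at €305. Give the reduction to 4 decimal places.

Before: below the line — 9×€35, 24×€40, 36×€130, 34×€135, 20×€215; squared poverty gap index (FGT₂) = 0.342545.
After the €65 transfer: below the line — 9×€100, 24×€105, 36×€195, 34×€200, 20×€280; squared poverty gap index (FGT₂) = 0.161335.
Reduction = 0.342545 − 0.161335 = 0.1812.

0.1812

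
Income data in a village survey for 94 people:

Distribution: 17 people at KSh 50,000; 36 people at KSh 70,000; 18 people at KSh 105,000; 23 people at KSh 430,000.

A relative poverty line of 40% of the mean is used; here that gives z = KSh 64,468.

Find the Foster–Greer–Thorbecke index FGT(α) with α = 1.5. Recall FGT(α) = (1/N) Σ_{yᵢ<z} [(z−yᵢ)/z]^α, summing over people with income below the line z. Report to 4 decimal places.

0.0192

Below the line: 17×KSh 50,000 (q = 17 of N = 94).
Shortfall ratios: (64468−50000)/64468 = 0.2244 (×17).
Raised to α = 1.5: 0.10632 (×17).
Sum = 1.807363; FGT(1.5) = 1.807363 / 94 = 0.0192.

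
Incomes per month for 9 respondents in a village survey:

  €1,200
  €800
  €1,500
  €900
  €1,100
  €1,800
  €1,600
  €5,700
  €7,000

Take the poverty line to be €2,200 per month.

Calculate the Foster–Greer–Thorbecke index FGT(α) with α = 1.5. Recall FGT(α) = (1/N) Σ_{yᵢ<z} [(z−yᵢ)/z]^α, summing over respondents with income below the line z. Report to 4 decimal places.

Poor units: €800, €900, €1,100, €1,200, €1,500, €1,600, €1,800 (q = 7 of N = 9).
Gap ratios (z−y)/z: (2200−800)/2200 = 0.6364; (2200−900)/2200 = 0.5909; (2200−1100)/2200 = 0.5000; (2200−1200)/2200 = 0.4545; (2200−1500)/2200 = 0.3182; (2200−1600)/2200 = 0.2727; (2200−1800)/2200 = 0.1818.
Raised to α = 1.5: 0.50764; 0.45424; 0.35355; 0.30645; 0.17948; 0.14243; 0.07753.
Sum = 2.021319; FGT(1.5) = 2.021319 / 9 = 0.2246.

0.2246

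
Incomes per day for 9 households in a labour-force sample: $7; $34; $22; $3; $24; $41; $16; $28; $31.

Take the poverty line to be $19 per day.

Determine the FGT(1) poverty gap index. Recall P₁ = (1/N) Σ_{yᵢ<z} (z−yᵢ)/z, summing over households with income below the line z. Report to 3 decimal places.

Poor units: $3, $7, $16 (q = 3 of N = 9).
Relative gaps: (19−3)/19 = 0.8421; (19−7)/19 = 0.6316; (19−16)/19 = 0.1579.
Sum of shortfalls = 1.631579; P₁ averages over all N: 1.631579 / 9 = 0.181.

0.181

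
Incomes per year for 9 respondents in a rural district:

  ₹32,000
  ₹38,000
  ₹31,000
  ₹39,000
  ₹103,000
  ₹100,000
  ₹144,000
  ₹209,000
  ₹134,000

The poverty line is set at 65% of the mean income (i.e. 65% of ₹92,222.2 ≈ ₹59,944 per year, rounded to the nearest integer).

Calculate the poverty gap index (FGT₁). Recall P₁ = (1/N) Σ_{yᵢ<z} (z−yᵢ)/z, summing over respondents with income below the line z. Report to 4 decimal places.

0.1849

Incomes under z: ₹31,000, ₹32,000, ₹38,000, ₹39,000 (q = 4 of N = 9).
Gap ratios (z−y)/z: (59944−31000)/59944 = 0.4829; (59944−32000)/59944 = 0.4662; (59944−38000)/59944 = 0.3661; (59944−39000)/59944 = 0.3494.
Σ = 1.664487. Dividing by the full population N = 9 gives P₁ = 0.1849.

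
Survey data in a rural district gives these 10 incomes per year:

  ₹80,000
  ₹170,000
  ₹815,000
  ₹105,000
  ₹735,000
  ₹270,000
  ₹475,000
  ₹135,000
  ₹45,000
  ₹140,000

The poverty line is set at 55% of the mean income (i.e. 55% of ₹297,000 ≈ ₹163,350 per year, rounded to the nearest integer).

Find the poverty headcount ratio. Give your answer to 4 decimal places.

0.5000

5 of the 10 respondents have income below ₹163,350.
H = 5/10 = 0.5000.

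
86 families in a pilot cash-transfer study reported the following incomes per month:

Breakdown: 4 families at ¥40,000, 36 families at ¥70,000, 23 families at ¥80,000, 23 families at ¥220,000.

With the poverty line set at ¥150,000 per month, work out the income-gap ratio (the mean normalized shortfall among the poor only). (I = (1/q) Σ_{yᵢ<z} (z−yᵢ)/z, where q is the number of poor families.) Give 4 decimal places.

Incomes under z: 4×¥40,000, 36×¥70,000, 23×¥80,000 (q = 63 of N = 86).
Relative gaps: 0.7333 (×4), 0.5333 (×36), 0.4667 (×23); sum = 32.866667.
The income-gap ratio divides by q (the poor only): 32.866667 / 63 = 0.5217.

0.5217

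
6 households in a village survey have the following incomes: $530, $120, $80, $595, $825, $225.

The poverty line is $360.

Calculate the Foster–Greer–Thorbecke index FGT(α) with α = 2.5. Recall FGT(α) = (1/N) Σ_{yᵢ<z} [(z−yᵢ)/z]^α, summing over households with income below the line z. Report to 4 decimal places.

0.1638

Poor units: $80, $120, $225 (q = 3 of N = 6).
Shortfall ratios: (360−80)/360 = 0.7778; (360−120)/360 = 0.6667; (360−225)/360 = 0.3750.
Raised to α = 2.5: 0.53351; 0.36289; 0.08611.
Sum = 0.982508; FGT(2.5) = 0.982508 / 6 = 0.1638.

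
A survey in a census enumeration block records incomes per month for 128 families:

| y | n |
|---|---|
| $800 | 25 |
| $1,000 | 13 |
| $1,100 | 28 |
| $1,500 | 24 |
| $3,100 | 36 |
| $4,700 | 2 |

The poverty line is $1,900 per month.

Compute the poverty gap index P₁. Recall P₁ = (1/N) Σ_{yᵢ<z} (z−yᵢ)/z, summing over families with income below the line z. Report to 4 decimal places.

Below the line: 25×$800, 13×$1,000, 28×$1,100, 24×$1,500 (q = 90 of N = 128).
Normalized shortfalls: (1900−800)/1900 = 0.5789 (×25); (1900−1000)/1900 = 0.4737 (×13); (1900−1100)/1900 = 0.4211 (×28); (1900−1500)/1900 = 0.2105 (×24).
Sum of shortfalls = 37.473684; P₁ averages over all N: 37.473684 / 128 = 0.2928.

0.2928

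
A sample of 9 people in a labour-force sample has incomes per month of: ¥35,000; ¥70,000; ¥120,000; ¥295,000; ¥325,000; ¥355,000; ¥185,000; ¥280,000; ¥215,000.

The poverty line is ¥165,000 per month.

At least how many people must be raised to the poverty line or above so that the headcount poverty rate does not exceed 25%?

1

3 of the 9 people are poor, so H = 3/9 = 0.333.
A headcount ratio of at most 25% allows at most ⌊0.25 × 9⌋ = 2 poor people.
So at least 3 − 2 = 1 must be lifted.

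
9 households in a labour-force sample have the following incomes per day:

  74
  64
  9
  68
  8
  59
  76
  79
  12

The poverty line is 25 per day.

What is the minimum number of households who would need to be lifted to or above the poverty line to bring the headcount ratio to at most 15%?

2

3 of the 9 households are poor, so H = 3/9 = 0.333.
A headcount ratio of at most 15% allows at most ⌊0.15 × 9⌋ = 1 poor households.
So at least 3 − 1 = 2 must be lifted.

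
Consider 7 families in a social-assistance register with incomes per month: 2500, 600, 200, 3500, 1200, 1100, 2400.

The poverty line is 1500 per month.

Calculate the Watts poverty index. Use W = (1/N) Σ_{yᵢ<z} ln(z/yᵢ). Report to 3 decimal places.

Incomes under z: 200, 600, 1100, 1200 (q = 4 of N = 7).
Log shortfalls: ln(1500/200) = 2.0149; ln(1500/600) = 0.9163; ln(1500/1100) = 0.3102; ln(1500/1200) = 0.2231.
W = 3.464492 / 7 = 0.495.

0.495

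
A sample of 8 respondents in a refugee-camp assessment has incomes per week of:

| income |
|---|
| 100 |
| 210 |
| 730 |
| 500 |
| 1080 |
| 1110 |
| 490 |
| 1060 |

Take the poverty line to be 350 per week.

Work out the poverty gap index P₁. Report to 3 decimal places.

Below z: 100, 210 (q = 2 of N = 8).
Gap ratios (z−y)/z: (350−100)/350 = 0.7143; (350−210)/350 = 0.4000.
Sum of shortfalls = 1.114286; P₁ averages over all N: 1.114286 / 8 = 0.139.

0.139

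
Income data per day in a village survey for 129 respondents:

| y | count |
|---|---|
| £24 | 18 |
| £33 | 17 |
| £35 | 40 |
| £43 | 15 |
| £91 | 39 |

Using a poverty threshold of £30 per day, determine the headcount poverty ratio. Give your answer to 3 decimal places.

0.140

18 of the 129 respondents have income below £30.
H = 18/129 = 0.140.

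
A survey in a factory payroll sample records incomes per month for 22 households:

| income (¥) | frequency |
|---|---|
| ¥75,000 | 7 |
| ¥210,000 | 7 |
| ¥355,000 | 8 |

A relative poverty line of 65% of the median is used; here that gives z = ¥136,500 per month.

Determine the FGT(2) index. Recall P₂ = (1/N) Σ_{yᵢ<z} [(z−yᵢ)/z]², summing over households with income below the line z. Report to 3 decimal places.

Incomes under z: 7×¥75,000 (q = 7 of N = 22).
Relative gaps: (136500−75000)/136500 = 0.4505 (×7).
Squared: 0.2030 (×7).
Sum = 1.420964; P₂ = 1.420964 / 22 = 0.065.

0.065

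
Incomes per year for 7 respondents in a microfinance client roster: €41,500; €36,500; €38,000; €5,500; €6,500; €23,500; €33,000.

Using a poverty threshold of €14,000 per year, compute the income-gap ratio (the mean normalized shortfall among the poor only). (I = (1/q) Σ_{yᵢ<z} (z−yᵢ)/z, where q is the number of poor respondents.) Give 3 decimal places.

0.571

Poor units: €5,500, €6,500 (q = 2 of N = 7).
Shortfall ratios (z−y)/z: 0.6071, 0.5357; sum = 1.142857.
The income-gap ratio divides by q (the poor only): 1.142857 / 2 = 0.571.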